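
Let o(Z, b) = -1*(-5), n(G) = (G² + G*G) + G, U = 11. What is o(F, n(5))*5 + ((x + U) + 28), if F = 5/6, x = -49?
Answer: 15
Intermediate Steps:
n(G) = G + 2*G² (n(G) = (G² + G²) + G = 2*G² + G = G + 2*G²)
F = ⅚ (F = 5*(⅙) = ⅚ ≈ 0.83333)
o(Z, b) = 5
o(F, n(5))*5 + ((x + U) + 28) = 5*5 + ((-49 + 11) + 28) = 25 + (-38 + 28) = 25 - 10 = 15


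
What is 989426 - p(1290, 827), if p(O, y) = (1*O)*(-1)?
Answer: 990716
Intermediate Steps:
p(O, y) = -O (p(O, y) = O*(-1) = -O)
989426 - p(1290, 827) = 989426 - (-1)*1290 = 989426 - 1*(-1290) = 989426 + 1290 = 990716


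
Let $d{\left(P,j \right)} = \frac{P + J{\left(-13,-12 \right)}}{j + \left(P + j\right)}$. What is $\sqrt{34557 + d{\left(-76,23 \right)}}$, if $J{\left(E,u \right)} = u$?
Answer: $\frac{\sqrt{7775985}}{15} \approx 185.9$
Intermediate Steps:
$d{\left(P,j \right)} = \frac{-12 + P}{P + 2 j}$ ($d{\left(P,j \right)} = \frac{P - 12}{j + \left(P + j\right)} = \frac{-12 + P}{P + 2 j}$)
$\sqrt{34557 + d{\left(-76,23 \right)}} = \sqrt{34557 + \frac{-12 - 76}{-76 + 2 \cdot 23}} = \sqrt{34557 + \frac{1}{-76 + 46} \left(-88\right)} = \sqrt{34557 + \frac{1}{-30} \left(-88\right)} = \sqrt{34557 - - \frac{44}{15}} = \sqrt{34557 + \frac{44}{15}} = \sqrt{\frac{518399}{15}} = \frac{\sqrt{7775985}}{15}$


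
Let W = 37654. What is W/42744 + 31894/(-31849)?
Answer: -82017445/680676828 ≈ -0.12049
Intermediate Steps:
W/42744 + 31894/(-31849) = 37654/42744 + 31894/(-31849) = 37654*(1/42744) + 31894*(-1/31849) = 18827/21372 - 31894/31849 = -82017445/680676828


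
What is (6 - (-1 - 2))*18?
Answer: 162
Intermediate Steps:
(6 - (-1 - 2))*18 = (6 - 1*(-3))*18 = (6 + 3)*18 = 9*18 = 162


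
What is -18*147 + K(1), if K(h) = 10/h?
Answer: -2636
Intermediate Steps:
-18*147 + K(1) = -18*147 + 10/1 = -2646 + 10*1 = -2646 + 10 = -2636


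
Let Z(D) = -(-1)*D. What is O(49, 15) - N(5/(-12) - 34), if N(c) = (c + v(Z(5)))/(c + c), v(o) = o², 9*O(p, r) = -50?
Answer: -42317/7434 ≈ -5.6924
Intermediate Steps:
O(p, r) = -50/9 (O(p, r) = (⅑)*(-50) = -50/9)
Z(D) = D
N(c) = (25 + c)/(2*c) (N(c) = (c + 5²)/(c + c) = (c + 25)/((2*c)) = (25 + c)*(1/(2*c)) = (25 + c)/(2*c))
O(49, 15) - N(5/(-12) - 34) = -50/9 - (25 + (5/(-12) - 34))/(2*(5/(-12) - 34)) = -50/9 - (25 + (5*(-1/12) - 34))/(2*(5*(-1/12) - 34)) = -50/9 - (25 + (-5/12 - 34))/(2*(-5/12 - 34)) = -50/9 - (25 - 413/12)/(2*(-413/12)) = -50/9 - (-12)*(-113)/(2*413*12) = -50/9 - 1*113/826 = -50/9 - 113/826 = -42317/7434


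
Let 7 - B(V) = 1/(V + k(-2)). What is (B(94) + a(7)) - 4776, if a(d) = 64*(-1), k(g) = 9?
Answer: -497800/103 ≈ -4833.0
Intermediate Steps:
B(V) = 7 - 1/(9 + V) (B(V) = 7 - 1/(V + 9) = 7 - 1/(9 + V))
a(d) = -64
(B(94) + a(7)) - 4776 = ((62 + 7*94)/(9 + 94) - 64) - 4776 = ((62 + 658)/103 - 64) - 4776 = ((1/103)*720 - 64) - 4776 = (720/103 - 64) - 4776 = -5872/103 - 4776 = -497800/103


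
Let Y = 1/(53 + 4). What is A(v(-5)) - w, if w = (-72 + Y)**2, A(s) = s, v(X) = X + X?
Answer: -16867099/3249 ≈ -5191.5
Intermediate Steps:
v(X) = 2*X
Y = 1/57 ≈ 0.017544
w = 16834609/3249 (w = (-72 + 1/57)**2 = (-4103/57)**2 = 16834609/3249 ≈ 5181.5)
A(v(-5)) - w = 2*(-5) - 1*16834609/3249 = -10 - 16834609/3249 = -16867099/3249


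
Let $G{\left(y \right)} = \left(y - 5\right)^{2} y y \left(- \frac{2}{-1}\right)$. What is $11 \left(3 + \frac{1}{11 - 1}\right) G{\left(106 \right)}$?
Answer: $\frac{39084886676}{5} \approx 7.817 \cdot 10^{9}$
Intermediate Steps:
$G{\left(y \right)} = 2 y^{2} \left(-5 + y\right)^{2}$ ($G{\left(y \right)} = \left(-5 + y\right)^{2} y^{2} \left(\left(-2\right) \left(-1\right)\right) = y^{2} \left(-5 + y\right)^{2} \cdot 2 = 2 y^{2} \left(-5 + y\right)^{2}$)
$11 \left(3 + \frac{1}{11 - 1}\right) G{\left(106 \right)} = 11 \left(3 + \frac{1}{11 - 1}\right) 2 \cdot 106^{2} \left(-5 + 106\right)^{2} = 11 \left(3 + \frac{1}{10}\right) 2 \cdot 11236 \cdot 101^{2} = 11 \left(3 + \frac{1}{10}\right) 2 \cdot 11236 \cdot 10201 = 11 \cdot \frac{31}{10} \cdot 229236872 = \frac{341}{10} \cdot 229236872 = \frac{39084886676}{5}$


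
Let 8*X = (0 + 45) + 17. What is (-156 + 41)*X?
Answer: -3565/4 ≈ -891.25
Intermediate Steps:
X = 31/4 (X = ((0 + 45) + 17)/8 = (45 + 17)/8 = (⅛)*62 = 31/4 ≈ 7.7500)
(-156 + 41)*X = (-156 + 41)*(31/4) = -115*31/4 = -3565/4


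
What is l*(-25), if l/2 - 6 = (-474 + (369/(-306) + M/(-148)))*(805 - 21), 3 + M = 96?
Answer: 11732361500/629 ≈ 1.8652e+7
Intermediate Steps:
M = 93 (M = -3 + 96 = 93)
l = -469294460/629 (l = 12 + 2*((-474 + (369/(-306) + 93/(-148)))*(805 - 21)) = 12 + 2*((-474 + (369*(-1/306) + 93*(-1/148)))*784) = 12 + 2*((-474 + (-41/34 - 93/148))*784) = 12 + 2*((-474 - 4615/2516)*784) = 12 + 2*(-1197199/2516*784) = 12 + 2*(-234651004/629) = 12 - 469302008/629 = -469294460/629 ≈ -7.4610e+5)
l*(-25) = -469294460/629*(-25) = 11732361500/629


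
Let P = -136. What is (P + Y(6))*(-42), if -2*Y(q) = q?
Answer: 5838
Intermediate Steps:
Y(q) = -q/2
(P + Y(6))*(-42) = (-136 - ½*6)*(-42) = (-136 - 3)*(-42) = -139*(-42) = 5838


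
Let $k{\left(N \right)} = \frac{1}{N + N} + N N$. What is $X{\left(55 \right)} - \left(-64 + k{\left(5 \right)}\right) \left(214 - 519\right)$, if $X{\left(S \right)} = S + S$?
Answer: $- \frac{23509}{2} \approx -11755.0$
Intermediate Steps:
$k{\left(N \right)} = N^{2} + \frac{1}{2 N}$ ($k{\left(N \right)} = \frac{1}{2 N} + N^{2} = N^{2} + \frac{1}{2 N}$)
$X{\left(S \right)} = 2 S$
$X{\left(55 \right)} - \left(-64 + k{\left(5 \right)}\right) \left(214 - 519\right) = 2 \cdot 55 - \left(-64 + \frac{\frac{1}{2} + 5^{3}}{5}\right) \left(214 - 519\right) = 110 - \left(-64 + \frac{\frac{1}{2} + 125}{5}\right) \left(-305\right) = 110 - \left(-64 + \frac{1}{5} \cdot \frac{251}{2}\right) \left(-305\right) = 110 - \left(-64 + \frac{251}{10}\right) \left(-305\right) = 110 - \left(- \frac{389}{10}\right) \left(-305\right) = 110 - \frac{23729}{2} = - \frac{23509}{2}$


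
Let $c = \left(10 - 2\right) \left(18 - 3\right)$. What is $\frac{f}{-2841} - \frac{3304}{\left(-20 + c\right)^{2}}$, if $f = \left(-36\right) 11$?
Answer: $- \frac{226111}{1183750} \approx -0.19101$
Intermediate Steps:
$c = 120$ ($c = 8 \cdot 15 = 120$)
$f = -396$
$\frac{f}{-2841} - \frac{3304}{\left(-20 + c\right)^{2}} = - \frac{396}{-2841} - \frac{3304}{\left(-20 + 120\right)^{2}} = \left(-396\right) \left(- \frac{1}{2841}\right) - \frac{3304}{100^{2}} = \frac{132}{947} - \frac{3304}{10000} = \frac{132}{947} - \frac{413}{1250} = - \frac{226111}{1183750}$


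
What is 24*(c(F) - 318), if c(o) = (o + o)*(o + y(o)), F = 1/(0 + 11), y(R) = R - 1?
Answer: -923904/121 ≈ -7635.6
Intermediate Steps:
y(R) = -1 + R
F = 1/11 ≈ 0.090909
c(o) = 2*o*(-1 + 2*o) (c(o) = (o + o)*(o + (-1 + o)) = (2*o)*(-1 + 2*o) = 2*o*(-1 + 2*o))
24*(c(F) - 318) = 24*(2*(1/11)*(-1 + 2*(1/11)) - 318) = 24*(2*(1/11)*(-1 + 2/11) - 318) = 24*(2*(1/11)*(-9/11) - 318) = 24*(-18/121 - 318) = 24*(-38496/121) = -923904/121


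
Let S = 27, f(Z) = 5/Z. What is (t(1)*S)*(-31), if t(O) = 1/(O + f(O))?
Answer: -279/2 ≈ -139.50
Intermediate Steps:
t(O) = 1/(O + 5/O)
(t(1)*S)*(-31) = ((1/(5 + 1**2))*27)*(-31) = ((1/(5 + 1))*27)*(-31) = ((1/6)*27)*(-31) = (9/2)*(-31) = -279/2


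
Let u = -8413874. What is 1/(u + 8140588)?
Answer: -1/273286 ≈ -3.6592e-6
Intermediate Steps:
1/(u + 8140588) = 1/(-8413874 + 8140588) = 1/(-273286) = -1/273286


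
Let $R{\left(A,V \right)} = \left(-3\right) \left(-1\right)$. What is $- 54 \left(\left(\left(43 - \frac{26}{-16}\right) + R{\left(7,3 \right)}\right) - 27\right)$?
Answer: $- \frac{4455}{4} \approx -1113.8$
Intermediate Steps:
$R{\left(A,V \right)} = 3$
$- 54 \left(\left(\left(43 - \frac{26}{-16}\right) + R{\left(7,3 \right)}\right) - 27\right) = - 54 \left(\left(\left(43 - \frac{26}{-16}\right) + 3\right) - 27\right) = - 54 \left(\left(\left(43 - - \frac{13}{8}\right) + 3\right) - 27\right) = - 54 \left(\left(\left(43 + \frac{13}{8}\right) + 3\right) - 27\right) = - 54 \left(\left(\frac{357}{8} + 3\right) - 27\right) = - 54 \left(\frac{381}{8} - 27\right) = \left(-54\right) \frac{165}{8} = - \frac{4455}{4}$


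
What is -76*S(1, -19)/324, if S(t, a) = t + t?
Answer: -38/81 ≈ -0.46914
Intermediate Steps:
S(t, a) = 2*t
-76*S(1, -19)/324 = -76/(324/((2*1))) = -76/(324/2) = -76/(324*(½)) = -76/162 = -76*1/162 = -38/81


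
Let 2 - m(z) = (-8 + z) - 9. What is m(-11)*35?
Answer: 1050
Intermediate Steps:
m(z) = 19 - z (m(z) = 2 - ((-8 + z) - 9) = 2 - (-17 + z) = 2 + (17 - z) = 19 - z)
m(-11)*35 = (19 - 1*(-11))*35 = (19 + 11)*35 = 30*35 = 1050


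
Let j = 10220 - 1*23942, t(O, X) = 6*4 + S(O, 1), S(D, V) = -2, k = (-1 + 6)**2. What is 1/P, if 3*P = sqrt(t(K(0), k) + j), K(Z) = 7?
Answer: -3*I*sqrt(137)/1370 ≈ -0.025631*I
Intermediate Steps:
k = 25 (k = 5**2 = 25)
t(O, X) = 22 (t(O, X) = 6*4 - 2 = 24 - 2 = 22)
j = -13722 (j = 10220 - 23942 = -13722)
P = 10*I*sqrt(137)/3 (P = sqrt(22 - 13722)/3 = sqrt(-13700)/3 = (10*I*sqrt(137))/3 = 10*I*sqrt(137)/3 ≈ 39.016*I)
1/P = 1/(10*I*sqrt(137)/3) = -3*I*sqrt(137)/1370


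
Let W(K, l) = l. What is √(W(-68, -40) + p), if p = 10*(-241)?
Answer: 35*I*√2 ≈ 49.497*I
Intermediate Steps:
p = -2410
√(W(-68, -40) + p) = √(-40 - 2410) = √(-2450) = 35*I*√2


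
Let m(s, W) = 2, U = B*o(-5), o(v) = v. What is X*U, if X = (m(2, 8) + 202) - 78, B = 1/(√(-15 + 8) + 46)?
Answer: -28980/2123 + 630*I*√7/2123 ≈ -13.65 + 0.78513*I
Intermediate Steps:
B = 1/(46 + I*√7) (B = 1/(√(-7) + 46) = 1/(I*√7 + 46) = 1/(46 + I*√7) ≈ 0.021667 - 0.0012462*I)
U = -230/2123 + 5*I*√7/2123 (U = (46/2123 - I*√7/2123)*(-5) = -230/2123 + 5*I*√7/2123 ≈ -0.10834 + 0.0062312*I)
X = 126 (X = (2 + 202) - 78 = 204 - 78 = 126)
X*U = 126*(-230/2123 + 5*I*√7/2123) = -28980/2123 + 630*I*√7/2123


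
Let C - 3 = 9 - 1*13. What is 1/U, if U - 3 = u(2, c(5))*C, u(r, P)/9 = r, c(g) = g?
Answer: -1/15 ≈ -0.066667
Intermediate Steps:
C = -1 (C = 3 + (9 - 1*13) = 3 + (9 - 13) = 3 - 4 = -1)
u(r, P) = 9*r
U = -15 (U = 3 + (9*2)*(-1) = 3 + 18*(-1) = 3 - 18 = -15)
1/U = 1/(-15) = -1/15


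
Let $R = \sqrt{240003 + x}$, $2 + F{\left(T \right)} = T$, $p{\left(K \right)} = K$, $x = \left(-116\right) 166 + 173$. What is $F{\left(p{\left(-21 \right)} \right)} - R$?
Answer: $-23 - 2 \sqrt{55230} \approx -493.02$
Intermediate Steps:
$x = -19083$ ($x = -19256 + 173 = -19083$)
$F{\left(T \right)} = -2 + T$
$R = 2 \sqrt{55230}$ ($R = \sqrt{240003 - 19083} = \sqrt{220920} = 2 \sqrt{55230} \approx 470.02$)
$F{\left(p{\left(-21 \right)} \right)} - R = \left(-2 - 21\right) - 2 \sqrt{55230} = -23 - 2 \sqrt{55230}$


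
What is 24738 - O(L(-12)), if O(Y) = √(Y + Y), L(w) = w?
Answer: 24738 - 2*I*√6 ≈ 24738.0 - 4.899*I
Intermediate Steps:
O(Y) = √2*√Y (O(Y) = √(2*Y) = √2*√Y)
24738 - O(L(-12)) = 24738 - √2*√(-12) = 24738 - √2*2*I*√3 = 24738 - 2*I*√6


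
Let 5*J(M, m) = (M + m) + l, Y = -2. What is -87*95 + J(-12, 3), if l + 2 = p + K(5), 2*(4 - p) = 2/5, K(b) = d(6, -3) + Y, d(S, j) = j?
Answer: -206686/25 ≈ -8267.4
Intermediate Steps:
K(b) = -5 (K(b) = -3 - 2 = -5)
p = 19/5 (p = 4 - 1/5 = 19/5 ≈ 3.8000)
l = -16/5 (l = -2 + (19/5 - 5) = -2 - 6/5 = -16/5 ≈ -3.2000)
J(M, m) = -16/25 + M/5 + m/5 (J(M, m) = ((M + m) - 16/5)/5 = (-16/5 + M + m)/5 = -16/25 + M/5 + m/5)
-87*95 + J(-12, 3) = -87*95 + (-16/25 + (1/5)*(-12) + (1/5)*3) = -8265 + (-16/25 - 12/5 + 3/5) = -8265 - 61/25 = -206686/25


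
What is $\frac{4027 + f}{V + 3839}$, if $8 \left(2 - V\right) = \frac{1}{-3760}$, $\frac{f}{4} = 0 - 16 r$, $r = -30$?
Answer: $\frac{178885760}{115537281} \approx 1.5483$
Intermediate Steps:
$f = 1920$ ($f = 4 \left(0 - -480\right) = 4 \left(0 + 480\right) = 4 \cdot 480 = 1920$)
$V = \frac{60161}{30080}$ ($V = 2 - \frac{1}{8 \left(-3760\right)} = 2 - - \frac{1}{30080} = 2 + \frac{1}{30080} = \frac{60161}{30080} \approx 2.0$)
$\frac{4027 + f}{V + 3839} = \frac{4027 + 1920}{\frac{60161}{30080} + 3839} = \frac{5947}{\frac{115537281}{30080}} = 5947 \cdot \frac{30080}{115537281} = \frac{178885760}{115537281}$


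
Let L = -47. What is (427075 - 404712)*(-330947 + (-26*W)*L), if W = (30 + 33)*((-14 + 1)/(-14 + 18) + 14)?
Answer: 22213279715/2 ≈ 1.1107e+10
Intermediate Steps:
W = 2709/4 (W = 63*(-13/4 + 14) = 63*(43/4) = 2709/4 ≈ 677.25)
(427075 - 404712)*(-330947 + (-26*W)*L) = (427075 - 404712)*(-330947 - 26*2709/4*(-47)) = 22363*(-330947 - 35217/2*(-47)) = 22363*(-330947 + 1655199/2) = 22363*(993305/2) = 22213279715/2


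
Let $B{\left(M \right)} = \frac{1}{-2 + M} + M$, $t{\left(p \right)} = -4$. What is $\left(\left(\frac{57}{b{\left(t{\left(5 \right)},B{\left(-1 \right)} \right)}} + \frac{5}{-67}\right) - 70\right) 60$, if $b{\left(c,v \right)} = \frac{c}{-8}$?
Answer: $\frac{176580}{67} \approx 2635.5$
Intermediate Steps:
$B{\left(M \right)} = M + \frac{1}{-2 + M}$
$b{\left(c,v \right)} = - \frac{c}{8}$ ($b{\left(c,v \right)} = c \left(- \frac{1}{8}\right) = - \frac{c}{8}$)
$\left(\left(\frac{57}{b{\left(t{\left(5 \right)},B{\left(-1 \right)} \right)}} + \frac{5}{-67}\right) - 70\right) 60 = \left(\left(\frac{57}{\left(- \frac{1}{8}\right) \left(-4\right)} + \frac{5}{-67}\right) - 70\right) 60 = \left(\left(57 \frac{1}{\frac{1}{2}} + 5 \left(- \frac{1}{67}\right)\right) - 70\right) 60 = \left(\left(57 \cdot 2 - \frac{5}{67}\right) - 70\right) 60 = \left(\left(114 - \frac{5}{67}\right) - 70\right) 60 = \left(\frac{7633}{67} - 70\right) 60 = \frac{2943}{67} \cdot 60 = \frac{176580}{67}$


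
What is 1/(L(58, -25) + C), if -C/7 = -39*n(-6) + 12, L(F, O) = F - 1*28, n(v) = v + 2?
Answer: -1/1146 ≈ -0.00087260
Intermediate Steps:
n(v) = 2 + v
L(F, O) = -28 + F (L(F, O) = F - 28 = -28 + F)
C = -1176 (C = -7*(-39*(2 - 6) + 12) = -7*(-39*(-4) + 12) = -7*(156 + 12) = -7*168 = -1176)
1/(L(58, -25) + C) = 1/((-28 + 58) - 1176) = 1/(30 - 1176) = 1/(-1146) = -1/1146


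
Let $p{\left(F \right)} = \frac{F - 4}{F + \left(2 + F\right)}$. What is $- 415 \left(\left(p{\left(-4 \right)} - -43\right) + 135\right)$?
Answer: $- \frac{223270}{3} \approx -74423.0$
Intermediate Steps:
$p{\left(F \right)} = \frac{-4 + F}{2 + 2 F}$
$- 415 \left(\left(p{\left(-4 \right)} - -43\right) + 135\right) = - 415 \left(\left(\frac{-4 - 4}{2 \left(1 - 4\right)} - -43\right) + 135\right) = - 415 \left(\left(\frac{1}{2} \frac{1}{-3} \left(-8\right) + 43\right) + 135\right) = - 415 \left(\left(\frac{1}{2} \left(- \frac{1}{3}\right) \left(-8\right) + 43\right) + 135\right) = - 415 \left(\left(\frac{4}{3} + 43\right) + 135\right) = - 415 \left(\frac{133}{3} + 135\right) = \left(-415\right) \frac{538}{3} = - \frac{223270}{3}$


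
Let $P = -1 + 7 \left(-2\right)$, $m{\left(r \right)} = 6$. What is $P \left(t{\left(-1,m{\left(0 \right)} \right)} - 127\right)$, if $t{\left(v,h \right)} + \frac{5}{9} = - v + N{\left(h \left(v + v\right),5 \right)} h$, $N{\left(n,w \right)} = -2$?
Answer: $\frac{6235}{3} \approx 2078.3$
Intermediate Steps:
$t{\left(v,h \right)} = - \frac{5}{9} - v - 2 h$ ($t{\left(v,h \right)} = - \frac{5}{9} - \left(v + 2 h\right) = - \frac{5}{9} - v - 2 h$)
$P = -15$ ($P = -1 - 14 = -15$)
$P \left(t{\left(-1,m{\left(0 \right)} \right)} - 127\right) = - 15 \left(\left(- \frac{5}{9} - -1 - 12\right) - 127\right) = - 15 \left(\left(- \frac{5}{9} + 1 - 12\right) - 127\right) = - 15 \left(- \frac{104}{9} - 127\right) = \left(-15\right) \left(- \frac{1247}{9}\right) = \frac{6235}{3}$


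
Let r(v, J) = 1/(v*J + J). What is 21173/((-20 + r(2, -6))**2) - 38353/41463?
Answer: 279440134763/5403499623 ≈ 51.715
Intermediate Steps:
r(v, J) = 1/(J + J*v) (r(v, J) = 1/(J*v + J) = 1/(J + J*v))
21173/((-20 + r(2, -6))**2) - 38353/41463 = 21173/((-20 + 1/((-6)*(1 + 2)))**2) - 38353/41463 = 21173/((-20 - 1/6/3)**2) - 38353*1/41463 = 21173/((-20 - 1/6*1/3)**2) - 38353/41463 = 21173/((-20 - 1/18)**2) - 38353/41463 = 21173/((-361/18)**2) - 38353/41463 = 21173/(130321/324) - 38353/41463 = 21173*(324/130321) - 38353/41463 = 6860052/130321 - 38353/41463 = 279440134763/5403499623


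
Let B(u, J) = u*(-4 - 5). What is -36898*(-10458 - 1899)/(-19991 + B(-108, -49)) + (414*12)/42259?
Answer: -144870953454/6043037 ≈ -23973.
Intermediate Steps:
B(u, J) = -9*u (B(u, J) = u*(-9) = -9*u)
-36898*(-10458 - 1899)/(-19991 + B(-108, -49)) + (414*12)/42259 = -36898*(-10458 - 1899)/(-19991 - 9*(-108)) + (414*12)/42259 = -36898*(-12357/(-19991 + 972)) + 4968*(1/42259) = -36898/((-19019*(-1/12357))) + 4968/42259 = -36898/19019/12357 + 4968/42259 = -36898*12357/19019 + 4968/42259 = -23997294/1001 + 4968/42259 = -144870953454/6043037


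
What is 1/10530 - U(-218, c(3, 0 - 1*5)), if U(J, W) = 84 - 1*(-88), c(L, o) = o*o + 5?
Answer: -1811159/10530 ≈ -172.00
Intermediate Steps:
c(L, o) = 5 + o² (c(L, o) = o² + 5 = 5 + o²)
U(J, W) = 172 (U(J, W) = 84 + 88 = 172)
1/10530 - U(-218, c(3, 0 - 1*5)) = 1/10530 - 1*172 = 1/10530 - 172 = -1811159/10530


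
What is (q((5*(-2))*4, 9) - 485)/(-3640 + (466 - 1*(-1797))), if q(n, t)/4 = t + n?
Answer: 203/459 ≈ 0.44227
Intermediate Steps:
q(n, t) = 4*n + 4*t (q(n, t) = 4*(t + n) = 4*(n + t) = 4*n + 4*t)
(q((5*(-2))*4, 9) - 485)/(-3640 + (466 - 1*(-1797))) = ((4*((5*(-2))*4) + 4*9) - 485)/(-3640 + (466 - 1*(-1797))) = ((4*(-10*4) + 36) - 485)/(-3640 + (466 + 1797)) = ((4*(-40) + 36) - 485)/(-3640 + 2263) = ((-160 + 36) - 485)/(-1377) = (-124 - 485)*(-1/1377) = -609*(-1/1377) = 203/459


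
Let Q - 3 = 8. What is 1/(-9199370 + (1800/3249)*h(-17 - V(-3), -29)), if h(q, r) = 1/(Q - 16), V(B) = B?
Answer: -361/3320972610 ≈ -1.0870e-7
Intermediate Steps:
Q = 11 (Q = 3 + 8 = 11)
h(q, r) = -⅕ (h(q, r) = 1/(11 - 16) = 1/(-5) = -⅕)
1/(-9199370 + (1800/3249)*h(-17 - V(-3), -29)) = 1/(-9199370 + (1800/3249)*(-⅕)) = 1/(-9199370 + (1800*(1/3249))*(-⅕)) = 1/(-9199370 + (200/361)*(-⅕)) = 1/(-9199370 - 40/361) = 1/(-3320972610/361) = -361/3320972610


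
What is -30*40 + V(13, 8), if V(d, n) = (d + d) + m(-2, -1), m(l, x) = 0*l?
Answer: -1174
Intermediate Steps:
m(l, x) = 0
V(d, n) = 2*d (V(d, n) = (d + d) + 0 = 2*d + 0 = 2*d)
-30*40 + V(13, 8) = -30*40 + 2*13 = -1200 + 26 = -1174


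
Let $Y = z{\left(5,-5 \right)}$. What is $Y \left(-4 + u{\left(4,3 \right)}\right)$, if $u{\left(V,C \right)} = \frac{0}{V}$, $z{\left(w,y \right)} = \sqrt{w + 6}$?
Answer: $- 4 \sqrt{11} \approx -13.266$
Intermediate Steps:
$z{\left(w,y \right)} = \sqrt{6 + w}$
$Y = \sqrt{11}$ ($Y = \sqrt{6 + 5} = \sqrt{11} \approx 3.3166$)
$u{\left(V,C \right)} = 0$
$Y \left(-4 + u{\left(4,3 \right)}\right) = \sqrt{11} \left(-4 + 0\right) = \sqrt{11} \left(-4\right) = - 4 \sqrt{11}$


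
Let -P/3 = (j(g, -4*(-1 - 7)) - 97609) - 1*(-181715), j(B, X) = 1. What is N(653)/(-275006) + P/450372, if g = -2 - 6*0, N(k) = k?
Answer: -11613980307/20642500372 ≈ -0.56262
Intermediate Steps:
g = -2 (g = -2 + 0 = -2)
P = -252321 (P = -3*((1 - 97609) - 1*(-181715)) = -3*(-97608 + 181715) = -3*84107 = -252321)
N(653)/(-275006) + P/450372 = 653/(-275006) - 252321/450372 = 653*(-1/275006) - 252321*1/450372 = -653/275006 - 84107/150124 = -11613980307/20642500372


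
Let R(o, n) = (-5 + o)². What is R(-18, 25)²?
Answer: 279841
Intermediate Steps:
R(-18, 25)² = ((-5 - 18)²)² = ((-23)²)² = 529² = 279841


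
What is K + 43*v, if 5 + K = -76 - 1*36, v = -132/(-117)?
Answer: -2671/39 ≈ -68.487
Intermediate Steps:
v = 44/39 (v = -132*(-1/117) = 44/39 ≈ 1.1282)
K = -117 (K = -5 + (-76 - 1*36) = -5 + (-76 - 36) = -5 - 112 = -117)
K + 43*v = -117 + 43*(44/39) = -117 + 1892/39 = -2671/39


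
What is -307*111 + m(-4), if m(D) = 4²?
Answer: -34061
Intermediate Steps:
m(D) = 16
-307*111 + m(-4) = -307*111 + 16 = -34077 + 16 = -34061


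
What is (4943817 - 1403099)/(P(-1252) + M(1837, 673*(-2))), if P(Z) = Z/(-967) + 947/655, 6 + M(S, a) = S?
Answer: 1121318835215/580731872 ≈ 1930.9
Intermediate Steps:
M(S, a) = -6 + S
P(Z) = 947/655 - Z/967 (P(Z) = Z*(-1/967) + 947*(1/655) = -Z/967 + 947/655 = 947/655 - Z/967)
(4943817 - 1403099)/(P(-1252) + M(1837, 673*(-2))) = (4943817 - 1403099)/((947/655 - 1/967*(-1252)) + (-6 + 1837)) = 3540718/((947/655 + 1252/967) + 1831) = 3540718/(1735809/633385 + 1831) = 3540718/(1161463744/633385) = 3540718*(633385/1161463744) = 1121318835215/580731872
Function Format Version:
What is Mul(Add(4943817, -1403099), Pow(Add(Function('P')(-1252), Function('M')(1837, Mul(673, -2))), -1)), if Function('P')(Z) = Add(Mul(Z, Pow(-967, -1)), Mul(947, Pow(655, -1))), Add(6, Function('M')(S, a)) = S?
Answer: Rational(1121318835215, 580731872) ≈ 1930.9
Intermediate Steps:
Function('M')(S, a) = Add(-6, S)
Function('P')(Z) = Add(Rational(947, 655), Mul(Rational(-1, 967), Z)) (Function('P')(Z) = Add(Mul(Z, Rational(-1, 967)), Mul(947, Rational(1, 655))) = Add(Mul(Rational(-1, 967), Z), Rational(947, 655)) = Add(Rational(947, 655), Mul(Rational(-1, 967), Z)))
Mul(Add(4943817, -1403099), Pow(Add(Function('P')(-1252), Function('M')(1837, Mul(673, -2))), -1)) = Mul(Add(4943817, -1403099), Pow(Add(Add(Rational(947, 655), Mul(Rational(-1, 967), -1252)), Add(-6, 1837)), -1)) = Mul(3540718, Pow(Add(Add(Rational(947, 655), Rational(1252, 967)), 1831), -1)) = Mul(3540718, Pow(Add(Rational(1735809, 633385), 1831), -1)) = Mul(3540718, Pow(Rational(1161463744, 633385), -1)) = Mul(3540718, Rational(633385, 1161463744)) = Rational(1121318835215, 580731872)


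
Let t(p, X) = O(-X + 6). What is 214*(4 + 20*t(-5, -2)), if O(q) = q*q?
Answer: 274776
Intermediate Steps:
O(q) = q**2
t(p, X) = (6 - X)**2 (t(p, X) = (-X + 6)**2 = (6 - X)**2)
214*(4 + 20*t(-5, -2)) = 214*(4 + 20*(-6 - 2)**2) = 214*(4 + 20*(-8)**2) = 214*(4 + 20*64) = 214*(4 + 1280) = 214*1284 = 274776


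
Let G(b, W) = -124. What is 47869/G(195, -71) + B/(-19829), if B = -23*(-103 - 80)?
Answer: -949716317/2458796 ≈ -386.25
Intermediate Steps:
B = 4209 (B = -23*(-183) = 4209)
47869/G(195, -71) + B/(-19829) = 47869/(-124) + 4209/(-19829) = 47869*(-1/124) + 4209*(-1/19829) = -47869/124 - 4209/19829 = -949716317/2458796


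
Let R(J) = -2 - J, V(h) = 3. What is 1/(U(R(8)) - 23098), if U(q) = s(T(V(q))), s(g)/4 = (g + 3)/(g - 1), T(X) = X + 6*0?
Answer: -1/23086 ≈ -4.3316e-5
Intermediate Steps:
T(X) = X (T(X) = X + 0 = X)
s(g) = 4*(3 + g)/(-1 + g) (s(g) = 4*((g + 3)/(g - 1)) = 4*((3 + g)/(-1 + g)) = 4*(3 + g)/(-1 + g))
U(q) = 12 (U(q) = 4*(3 + 3)/(-1 + 3) = 4*6/2 = 4*(½)*6 = 12)
1/(U(R(8)) - 23098) = 1/(12 - 23098) = 1/(-23086) = -1/23086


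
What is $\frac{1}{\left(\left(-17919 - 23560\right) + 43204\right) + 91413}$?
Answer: $\frac{1}{93138} \approx 1.0737 \cdot 10^{-5}$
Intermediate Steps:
$\frac{1}{\left(\left(-17919 - 23560\right) + 43204\right) + 91413} = \frac{1}{\left(-41479 + 43204\right) + 91413} = \frac{1}{1725 + 91413} = \frac{1}{93138}$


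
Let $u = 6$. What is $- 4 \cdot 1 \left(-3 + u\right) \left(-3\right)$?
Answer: $36$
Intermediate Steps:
$- 4 \cdot 1 \left(-3 + u\right) \left(-3\right) = - 4 \cdot 1 \left(-3 + 6\right) \left(-3\right) = - 4 \cdot 1 \cdot 3 \left(-3\right) = \left(-4\right) 3 \left(-3\right) = \left(-12\right) \left(-3\right) = 36$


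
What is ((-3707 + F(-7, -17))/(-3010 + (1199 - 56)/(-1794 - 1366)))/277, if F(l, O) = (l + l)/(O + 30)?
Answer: 152327800/34255387543 ≈ 0.0044468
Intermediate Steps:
F(l, O) = 2*l/(30 + O) (F(l, O) = (2*l)/(30 + O) = 2*l/(30 + O))
((-3707 + F(-7, -17))/(-3010 + (1199 - 56)/(-1794 - 1366)))/277 = ((-3707 + 2*(-7)/(30 - 17))/(-3010 + (1199 - 56)/(-1794 - 1366)))/277 = ((-3707 + 2*(-7)/13)/(-3010 + 1143/(-3160)))*(1/277) = ((-3707 + 2*(-7)*(1/13))/(-3010 + 1143*(-1/3160)))*(1/277) = ((-3707 - 14/13)/(-3010 - 1143/3160))*(1/277) = -48205/(13*(-9512743/3160))*(1/277) = -48205/13*(-3160/9512743)*(1/277) = (152327800/123665659)*(1/277) = 152327800/34255387543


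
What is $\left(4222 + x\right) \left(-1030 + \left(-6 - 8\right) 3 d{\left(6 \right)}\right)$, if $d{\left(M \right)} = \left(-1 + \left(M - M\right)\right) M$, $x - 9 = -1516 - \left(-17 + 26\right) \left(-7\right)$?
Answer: $-2161284$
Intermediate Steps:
$x = -1444$ ($x = 9 - \left(1516 + \left(-17 + 26\right) \left(-7\right)\right) = 9 - \left(1516 + 9 \left(-7\right)\right) = 9 - 1453 = -1444$)
$d{\left(M \right)} = - M$ ($d{\left(M \right)} = \left(-1 + 0\right) M = - M$)
$\left(4222 + x\right) \left(-1030 + \left(-6 - 8\right) 3 d{\left(6 \right)}\right) = \left(4222 - 1444\right) \left(-1030 + \left(-6 - 8\right) 3 \left(\left(-1\right) 6\right)\right) = 2778 \left(-1030 + \left(-14\right) 3 \left(-6\right)\right) = 2778 \left(-1030 - -252\right) = 2778 \left(-1030 + 252\right) = 2778 \left(-778\right) = -2161284$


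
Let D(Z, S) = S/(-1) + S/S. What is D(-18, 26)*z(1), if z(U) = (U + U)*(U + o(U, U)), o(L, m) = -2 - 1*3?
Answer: 200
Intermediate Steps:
o(L, m) = -5 (o(L, m) = -2 - 3 = -5)
D(Z, S) = 1 - S (D(Z, S) = S*(-1) + 1 = -S + 1 = 1 - S)
z(U) = 2*U*(-5 + U) (z(U) = (U + U)*(U - 5) = (2*U)*(-5 + U) = 2*U*(-5 + U))
D(-18, 26)*z(1) = (1 - 1*26)*(2*1*(-5 + 1)) = (1 - 26)*(2*1*(-4)) = -25*(-8) = 200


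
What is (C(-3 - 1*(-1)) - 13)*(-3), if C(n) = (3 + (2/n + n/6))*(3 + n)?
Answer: 34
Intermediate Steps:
C(n) = (3 + n)*(3 + 2/n + n/6) (C(n) = (3 + (2/n + n*(⅙)))*(3 + n) = (3 + (2/n + n/6))*(3 + n) = (3 + 2/n + n/6)*(3 + n) = (3 + n)*(3 + 2/n + n/6))
(C(-3 - 1*(-1)) - 13)*(-3) = ((36 + (-3 - 1*(-1))*(66 + (-3 - 1*(-1))² + 21*(-3 - 1*(-1))))/(6*(-3 - 1*(-1))) - 13)*(-3) = ((36 + (-3 + 1)*(66 + (-3 + 1)² + 21*(-3 + 1)))/(6*(-3 + 1)) - 13)*(-3) = ((⅙)*(36 - 2*(66 + (-2)² + 21*(-2)))/(-2) - 13)*(-3) = ((⅙)*(-½)*(36 - 2*(66 + 4 - 42)) - 13)*(-3) = ((⅙)*(-½)*(36 - 2*28) - 13)*(-3) = ((⅙)*(-½)*(36 - 56) - 13)*(-3) = ((⅙)*(-½)*(-20) - 13)*(-3) = (5/3 - 13)*(-3) = -34/3*(-3) = 34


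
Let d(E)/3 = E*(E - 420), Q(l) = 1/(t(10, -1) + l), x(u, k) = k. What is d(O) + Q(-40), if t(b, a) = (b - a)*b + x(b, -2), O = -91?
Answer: 9486205/68 ≈ 1.3950e+5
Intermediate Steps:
t(b, a) = -2 + b*(b - a) (t(b, a) = (b - a)*b - 2 = b*(b - a) - 2 = -2 + b*(b - a))
Q(l) = 1/(108 + l) (Q(l) = 1/((-2 + 10**2 - 1*(-1)*10) + l) = 1/((-2 + 100 + 10) + l) = 1/(108 + l))
d(E) = 3*E*(-420 + E) (d(E) = 3*(E*(E - 420)) = 3*(E*(-420 + E)) = 3*E*(-420 + E))
d(O) + Q(-40) = 3*(-91)*(-420 - 91) + 1/(108 - 40) = 3*(-91)*(-511) + 1/68 = 139503 + 1/68 = 9486205/68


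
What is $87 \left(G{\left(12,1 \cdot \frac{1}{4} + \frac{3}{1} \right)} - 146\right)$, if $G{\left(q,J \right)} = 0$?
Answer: $-12702$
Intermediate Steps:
$87 \left(G{\left(12,1 \cdot \frac{1}{4} + \frac{3}{1} \right)} - 146\right) = 87 \left(0 - 146\right) = 87 \left(-146\right) = -12702$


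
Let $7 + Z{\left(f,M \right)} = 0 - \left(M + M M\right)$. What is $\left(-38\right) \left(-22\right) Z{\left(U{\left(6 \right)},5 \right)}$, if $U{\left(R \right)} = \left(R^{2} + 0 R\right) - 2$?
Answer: $-30932$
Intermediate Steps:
$U{\left(R \right)} = -2 + R^{2}$ ($U{\left(R \right)} = \left(R^{2} + 0\right) - 2 = R^{2} - 2 = -2 + R^{2}$)
$Z{\left(f,M \right)} = -7 - M - M^{2}$ ($Z{\left(f,M \right)} = -7 + \left(0 - \left(M + M M\right)\right) = -7 + \left(0 - \left(M + M^{2}\right)\right) = -7 - \left(M + M^{2}\right) = -7 - M - M^{2}$)
$\left(-38\right) \left(-22\right) Z{\left(U{\left(6 \right)},5 \right)} = \left(-38\right) \left(-22\right) \left(-7 - 5 - 5^{2}\right) = 836 \left(-7 - 5 - 25\right) = 836 \left(-37\right) = -30932$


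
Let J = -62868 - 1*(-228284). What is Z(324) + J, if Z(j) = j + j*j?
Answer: 270716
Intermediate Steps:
Z(j) = j + j**2
J = 165416 (J = -62868 + 228284 = 165416)
Z(324) + J = 324*(1 + 324) + 165416 = 324*325 + 165416 = 105300 + 165416 = 270716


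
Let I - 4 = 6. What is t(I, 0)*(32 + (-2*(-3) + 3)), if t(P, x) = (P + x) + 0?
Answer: 410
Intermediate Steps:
I = 10 (I = 4 + 6 = 10)
t(P, x) = P + x
t(I, 0)*(32 + (-2*(-3) + 3)) = (10 + 0)*(32 + (-2*(-3) + 3)) = 10*(32 + (6 + 3)) = 10*(32 + 9) = 10*41 = 410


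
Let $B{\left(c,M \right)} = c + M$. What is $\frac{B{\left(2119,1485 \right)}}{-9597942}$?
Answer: $- \frac{1802}{4798971} \approx -0.0003755$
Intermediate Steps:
$B{\left(c,M \right)} = M + c$
$\frac{B{\left(2119,1485 \right)}}{-9597942} = \frac{1485 + 2119}{-9597942} = 3604 \left(- \frac{1}{9597942}\right) = - \frac{1802}{4798971}$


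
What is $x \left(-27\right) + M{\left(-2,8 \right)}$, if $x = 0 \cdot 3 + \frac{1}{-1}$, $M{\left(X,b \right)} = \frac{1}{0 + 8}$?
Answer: $\frac{217}{8} \approx 27.125$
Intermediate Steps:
$M{\left(X,b \right)} = \frac{1}{8}$
$x = -1$ ($x = 0 - 1 = -1$)
$x \left(-27\right) + M{\left(-2,8 \right)} = \left(-1\right) \left(-27\right) + \frac{1}{8} = 27 + \frac{1}{8} = \frac{217}{8}$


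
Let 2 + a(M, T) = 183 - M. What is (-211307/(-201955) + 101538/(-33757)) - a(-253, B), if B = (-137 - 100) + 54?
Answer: -2972122418181/6817394935 ≈ -435.96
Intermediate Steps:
B = -183 (B = -237 + 54 = -183)
a(M, T) = 181 - M (a(M, T) = -2 + (183 - M) = 181 - M)
(-211307/(-201955) + 101538/(-33757)) - a(-253, B) = (-211307/(-201955) + 101538/(-33757)) - (181 - 1*(-253)) = (-211307*(-1/201955) + 101538*(-1/33757)) - (181 + 253) = (211307/201955 - 101538/33757) - 1*434 = -13373016391/6817394935 - 434 = -2972122418181/6817394935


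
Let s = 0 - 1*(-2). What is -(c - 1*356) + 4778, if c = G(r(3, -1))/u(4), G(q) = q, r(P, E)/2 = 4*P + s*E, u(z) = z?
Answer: 5129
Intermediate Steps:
s = 2 (s = 0 + 2 = 2)
r(P, E) = 4*E + 8*P (r(P, E) = 2*(4*P + 2*E) = 2*(2*E + 4*P) = 4*E + 8*P)
c = 5 (c = (4*(-1) + 8*3)/4 = (-4 + 24)*(¼) = 20*(¼) = 5)
-(c - 1*356) + 4778 = -(5 - 1*356) + 4778 = -(5 - 356) + 4778 = -1*(-351) + 4778 = 351 + 4778 = 5129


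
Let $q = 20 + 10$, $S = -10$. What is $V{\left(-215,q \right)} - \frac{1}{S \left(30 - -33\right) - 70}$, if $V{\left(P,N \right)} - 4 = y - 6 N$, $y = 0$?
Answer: $- \frac{123199}{700} \approx -176.0$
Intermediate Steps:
$q = 30$
$V{\left(P,N \right)} = 4 - 6 N$ ($V{\left(P,N \right)} = 4 + \left(0 - 6 N\right) = 4 - 6 N$)
$V{\left(-215,q \right)} - \frac{1}{S \left(30 - -33\right) - 70} = \left(4 - 180\right) - \frac{1}{- 10 \left(30 - -33\right) - 70} = \left(4 - 180\right) - \frac{1}{- 10 \left(30 + 33\right) - 70} = -176 - \frac{1}{\left(-10\right) 63 - 70} = -176 - \frac{1}{-630 - 70} = -176 - \frac{1}{-700} = -176 - - \frac{1}{700} = -176 + \frac{1}{700} = - \frac{123199}{700}$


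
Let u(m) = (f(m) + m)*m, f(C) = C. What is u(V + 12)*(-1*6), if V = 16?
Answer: -9408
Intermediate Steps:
u(m) = 2*m² (u(m) = (m + m)*m = (2*m)*m = 2*m²)
u(V + 12)*(-1*6) = (2*(16 + 12)²)*(-1*6) = (2*28²)*(-6) = (2*784)*(-6) = 1568*(-6) = -9408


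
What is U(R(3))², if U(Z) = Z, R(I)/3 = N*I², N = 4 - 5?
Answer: 729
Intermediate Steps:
N = -1
R(I) = -3*I² (R(I) = 3*(-I²) = -3*I²)
U(R(3))² = (-3*3²)² = (-3*9)² = (-27)² = 729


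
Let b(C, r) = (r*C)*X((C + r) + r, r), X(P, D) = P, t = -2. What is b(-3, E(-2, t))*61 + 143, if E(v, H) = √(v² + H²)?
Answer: -2785 + 1098*√2 ≈ -1232.2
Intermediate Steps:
E(v, H) = √(H² + v²)
b(C, r) = C*r*(C + 2*r) (b(C, r) = (r*C)*((C + r) + r) = (C*r)*(C + 2*r) = C*r*(C + 2*r))
b(-3, E(-2, t))*61 + 143 = -3*√((-2)² + (-2)²)*(-3 + 2*√((-2)² + (-2)²))*61 + 143 = -3*√(4 + 4)*(-3 + 2*√(4 + 4))*61 + 143 = -3*√8*(-3 + 2*√8)*61 + 143 = -3*2*√2*(-3 + 2*(2*√2))*61 + 143 = -3*2*√2*(-3 + 4*√2)*61 + 143 = -6*√2*(-3 + 4*√2)*61 + 143 = -366*√2*(-3 + 4*√2) + 143 = 143 - 366*√2*(-3 + 4*√2)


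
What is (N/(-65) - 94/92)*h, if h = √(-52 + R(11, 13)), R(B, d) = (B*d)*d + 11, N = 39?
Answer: -1119*√202/230 ≈ -69.148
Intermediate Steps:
R(B, d) = 11 + B*d² (R(B, d) = B*d² + 11 = 11 + B*d²)
h = 3*√202 (h = √(-52 + (11 + 11*13²)) = √(-52 + (11 + 11*169)) = √(-52 + (11 + 1859)) = √(-52 + 1870) = √1818 = 3*√202 ≈ 42.638)
(N/(-65) - 94/92)*h = (39/(-65) - 94/92)*(3*√202) = (39*(-1/65) - 94*1/92)*(3*√202) = (-⅗ - 47/46)*(3*√202) = -1119*√202/230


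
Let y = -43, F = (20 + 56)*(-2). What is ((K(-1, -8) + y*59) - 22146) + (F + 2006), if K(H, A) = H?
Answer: -22830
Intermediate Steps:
F = -152 (F = 76*(-2) = -152)
((K(-1, -8) + y*59) - 22146) + (F + 2006) = ((-1 - 43*59) - 22146) + (-152 + 2006) = ((-1 - 2537) - 22146) + 1854 = (-2538 - 22146) + 1854 = -24684 + 1854 = -22830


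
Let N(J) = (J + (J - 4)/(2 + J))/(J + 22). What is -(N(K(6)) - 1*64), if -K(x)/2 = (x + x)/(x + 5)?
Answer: 6801/109 ≈ 62.394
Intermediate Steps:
K(x) = -4*x/(5 + x) (K(x) = -2*(x + x)/(x + 5) = -2*2*x/(5 + x) = -4*x/(5 + x))
N(J) = (J + (-4 + J)/(2 + J))/(22 + J)
-(N(K(6)) - 1*64) = -((-4 + (-4*6/(5 + 6))**2 + 3*(-4*6/(5 + 6)))/(44 + (-4*6/(5 + 6))**2 + 24*(-4*6/(5 + 6))) - 1*64) = -((-4 + (-4*6/11)**2 + 3*(-4*6/11))/(44 + (-4*6/11)**2 + 24*(-4*6/11)) - 64) = -((-4 + (-4*6*1/11)**2 + 3*(-4*6*1/11))/(44 + (-4*6*1/11)**2 + 24*(-4*6*1/11)) - 64) = -((-4 + (-24/11)**2 + 3*(-24/11))/(44 + (-24/11)**2 + 24*(-24/11)) - 64) = -((-4 + 576/121 - 72/11)/(44 + 576/121 - 576/11) - 64) = -(-700/121/(-436/121) - 64) = -(-121/436*(-700/121) - 64) = -(175/109 - 64) = -1*(-6801/109) = 6801/109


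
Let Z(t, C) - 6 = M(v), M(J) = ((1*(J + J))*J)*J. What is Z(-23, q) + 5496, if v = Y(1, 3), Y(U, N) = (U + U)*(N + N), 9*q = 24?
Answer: 8958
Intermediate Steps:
q = 8/3 (q = (1/9)*24 = 8/3 ≈ 2.6667)
Y(U, N) = 4*N*U (Y(U, N) = (2*U)*(2*N) = 4*N*U)
v = 12 (v = 4*3*1 = 12)
M(J) = 2*J**3 (M(J) = ((1*(2*J))*J)*J = ((2*J)*J)*J = (2*J**2)*J = 2*J**3)
Z(t, C) = 3462 (Z(t, C) = 6 + 2*12**3 = 6 + 2*1728 = 6 + 3456 = 3462)
Z(-23, q) + 5496 = 3462 + 5496 = 8958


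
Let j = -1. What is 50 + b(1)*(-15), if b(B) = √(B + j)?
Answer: 50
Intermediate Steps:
b(B) = √(-1 + B) (b(B) = √(B - 1) = √(-1 + B))
50 + b(1)*(-15) = 50 + √(-1 + 1)*(-15) = 50 + √0*(-15) = 50 + 0*(-15) = 50 + 0 = 50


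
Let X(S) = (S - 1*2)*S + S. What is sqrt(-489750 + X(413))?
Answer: I*sqrt(319594) ≈ 565.33*I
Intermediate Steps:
X(S) = S + S*(-2 + S) (X(S) = (S - 2)*S + S = (-2 + S)*S + S = S*(-2 + S) + S = S + S*(-2 + S))
sqrt(-489750 + X(413)) = sqrt(-489750 + 413*(-1 + 413)) = sqrt(-489750 + 413*412) = sqrt(-489750 + 170156) = sqrt(-319594) = I*sqrt(319594)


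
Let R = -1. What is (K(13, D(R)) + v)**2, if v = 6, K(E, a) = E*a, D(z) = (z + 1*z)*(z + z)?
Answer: 3364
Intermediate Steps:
D(z) = 4*z**2 (D(z) = (z + z)*(2*z) = (2*z)*(2*z) = 4*z**2)
(K(13, D(R)) + v)**2 = (13*(4*(-1)**2) + 6)**2 = (13*(4*1) + 6)**2 = (13*4 + 6)**2 = (52 + 6)**2 = 58**2 = 3364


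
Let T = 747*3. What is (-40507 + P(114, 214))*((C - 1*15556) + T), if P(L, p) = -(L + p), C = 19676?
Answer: -259751435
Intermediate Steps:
T = 2241
P(L, p) = -L - p
(-40507 + P(114, 214))*((C - 1*15556) + T) = (-40507 + (-1*114 - 1*214))*((19676 - 1*15556) + 2241) = (-40507 + (-114 - 214))*((19676 - 15556) + 2241) = (-40507 - 328)*(4120 + 2241) = -40835*6361 = -259751435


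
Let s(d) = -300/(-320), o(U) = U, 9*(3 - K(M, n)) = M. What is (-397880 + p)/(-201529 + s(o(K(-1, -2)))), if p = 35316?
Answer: 5801024/3224449 ≈ 1.7991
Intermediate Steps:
K(M, n) = 3 - M/9
s(d) = 15/16 (s(d) = -300*(-1/320) = 15/16)
(-397880 + p)/(-201529 + s(o(K(-1, -2)))) = (-397880 + 35316)/(-201529 + 15/16) = -362564/(-3224449/16) = -362564*(-16/3224449) = 5801024/3224449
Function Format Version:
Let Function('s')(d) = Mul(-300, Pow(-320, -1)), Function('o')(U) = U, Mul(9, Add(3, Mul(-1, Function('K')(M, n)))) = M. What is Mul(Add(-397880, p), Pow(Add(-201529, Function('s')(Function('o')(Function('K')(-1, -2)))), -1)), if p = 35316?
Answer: Rational(5801024, 3224449) ≈ 1.7991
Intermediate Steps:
Function('K')(M, n) = Add(3, Mul(Rational(-1, 9), M))
Function('s')(d) = Rational(15, 16) (Function('s')(d) = Mul(-300, Rational(-1, 320)) = Rational(15, 16))
Mul(Add(-397880, p), Pow(Add(-201529, Function('s')(Function('o')(Function('K')(-1, -2)))), -1)) = Mul(Add(-397880, 35316), Pow(Add(-201529, Rational(15, 16)), -1)) = Mul(-362564, Pow(Rational(-3224449, 16), -1)) = Mul(-362564, Rational(-16, 3224449)) = Rational(5801024, 3224449)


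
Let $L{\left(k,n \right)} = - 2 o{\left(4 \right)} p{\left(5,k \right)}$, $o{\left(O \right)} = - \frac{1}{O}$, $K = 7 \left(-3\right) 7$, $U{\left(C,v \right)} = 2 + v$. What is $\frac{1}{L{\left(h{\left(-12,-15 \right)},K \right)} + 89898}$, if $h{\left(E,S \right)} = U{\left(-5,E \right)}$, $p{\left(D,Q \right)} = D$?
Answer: $\frac{2}{179801} \approx 1.1123 \cdot 10^{-5}$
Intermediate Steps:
$K = -147$ ($K = \left(-21\right) 7 = -147$)
$h{\left(E,S \right)} = 2 + E$
$L{\left(k,n \right)} = \frac{5}{2}$ ($L{\left(k,n \right)} = - 2 \left(- \frac{1}{4}\right) 5 = - 2 \left(\left(-1\right) \frac{1}{4}\right) 5 = \left(-2\right) \left(- \frac{1}{4}\right) 5 = \frac{1}{2} \cdot 5 = \frac{5}{2}$)
$\frac{1}{L{\left(h{\left(-12,-15 \right)},K \right)} + 89898} = \frac{1}{\frac{5}{2} + 89898} = \frac{1}{\frac{179801}{2}} = \frac{2}{179801}$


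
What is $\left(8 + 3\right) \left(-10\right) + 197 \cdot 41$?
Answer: $7967$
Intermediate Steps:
$\left(8 + 3\right) \left(-10\right) + 197 \cdot 41 = 11 \left(-10\right) + 8077 = -110 + 8077 = 7967$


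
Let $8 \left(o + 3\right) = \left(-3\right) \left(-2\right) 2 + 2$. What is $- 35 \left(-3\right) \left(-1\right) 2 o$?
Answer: $\frac{525}{2} \approx 262.5$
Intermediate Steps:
$o = - \frac{5}{4}$ ($o = -3 + \frac{\left(-3\right) \left(-2\right) 2 + 2}{8} = -3 + \frac{6 \cdot 2 + 2}{8} = -3 + \frac{12 + 2}{8} = -3 + \frac{1}{8} \cdot 14 = -3 + \frac{7}{4} = - \frac{5}{4} \approx -1.25$)
$- 35 \left(-3\right) \left(-1\right) 2 o = - 35 \left(-3\right) \left(-1\right) 2 \left(- \frac{5}{4}\right) = - 35 \cdot 3 \cdot 2 \left(- \frac{5}{4}\right) = \left(-35\right) 6 \left(- \frac{5}{4}\right) = \left(-210\right) \left(- \frac{5}{4}\right) = \frac{525}{2}$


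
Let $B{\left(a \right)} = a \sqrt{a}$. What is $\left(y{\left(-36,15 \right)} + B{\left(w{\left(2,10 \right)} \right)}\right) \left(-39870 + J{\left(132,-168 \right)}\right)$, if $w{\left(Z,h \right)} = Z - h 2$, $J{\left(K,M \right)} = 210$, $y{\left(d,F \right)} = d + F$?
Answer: $832860 + 2141640 i \sqrt{2} \approx 8.3286 \cdot 10^{5} + 3.0287 \cdot 10^{6} i$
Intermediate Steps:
$y{\left(d,F \right)} = F + d$
$w{\left(Z,h \right)} = Z - 2 h$
$B{\left(a \right)} = a^{\frac{3}{2}}$
$\left(y{\left(-36,15 \right)} + B{\left(w{\left(2,10 \right)} \right)}\right) \left(-39870 + J{\left(132,-168 \right)}\right) = \left(\left(15 - 36\right) + \left(2 - 20\right)^{\frac{3}{2}}\right) \left(-39870 + 210\right) = \left(-21 + \left(2 - 20\right)^{\frac{3}{2}}\right) \left(-39660\right) = \left(-21 + \left(-18\right)^{\frac{3}{2}}\right) \left(-39660\right) = \left(-21 - 54 i \sqrt{2}\right) \left(-39660\right) = 832860 + 2141640 i \sqrt{2}$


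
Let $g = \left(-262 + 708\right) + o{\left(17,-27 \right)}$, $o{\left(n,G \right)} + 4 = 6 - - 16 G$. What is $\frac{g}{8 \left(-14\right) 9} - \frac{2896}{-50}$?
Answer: $\frac{91199}{1575} \approx 57.904$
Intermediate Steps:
$o{\left(n,G \right)} = 2 + 16 G$ ($o{\left(n,G \right)} = -4 - \left(-6 - 16 G\right) = -4 + \left(6 + 16 G\right) = 2 + 16 G$)
$g = 16$ ($g = \left(-262 + 708\right) + \left(2 + 16 \left(-27\right)\right) = 446 + \left(2 - 432\right) = 446 - 430 = 16$)
$\frac{g}{8 \left(-14\right) 9} - \frac{2896}{-50} = \frac{16}{8 \left(-14\right) 9} - \frac{2896}{-50} = \frac{16}{\left(-112\right) 9} - - \frac{1448}{25} = \frac{16}{-1008} + \frac{1448}{25} = 16 \left(- \frac{1}{1008}\right) + \frac{1448}{25} = - \frac{1}{63} + \frac{1448}{25} = \frac{91199}{1575}$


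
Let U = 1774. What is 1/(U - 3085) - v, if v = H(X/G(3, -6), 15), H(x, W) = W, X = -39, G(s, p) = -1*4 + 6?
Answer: -19666/1311 ≈ -15.001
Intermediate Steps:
G(s, p) = 2 (G(s, p) = -4 + 6 = 2)
v = 15
1/(U - 3085) - v = 1/(1774 - 3085) - 1*15 = 1/(-1311) - 15 = -1/1311 - 15 = -19666/1311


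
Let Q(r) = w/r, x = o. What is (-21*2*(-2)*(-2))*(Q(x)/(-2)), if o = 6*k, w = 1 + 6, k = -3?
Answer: -98/3 ≈ -32.667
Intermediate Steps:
w = 7
o = -18 (o = 6*(-3) = -18)
x = -18
Q(r) = 7/r
(-21*2*(-2)*(-2))*(Q(x)/(-2)) = (-21*2*(-2)*(-2))*((7/(-18))/(-2)) = (-(-84)*(-2))*((7*(-1/18))*(-½)) = (-21*8)*(-7/18*(-½)) = -168*7/36 = -98/3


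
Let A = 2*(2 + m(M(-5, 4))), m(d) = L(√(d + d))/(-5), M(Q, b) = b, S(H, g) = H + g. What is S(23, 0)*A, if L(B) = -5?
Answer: 138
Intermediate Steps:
m(d) = 1 (m(d) = -5/(-5) = -5*(-⅕) = 1)
A = 6 (A = 2*(2 + 1) = 2*3 = 6)
S(23, 0)*A = (23 + 0)*6 = 23*6 = 138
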